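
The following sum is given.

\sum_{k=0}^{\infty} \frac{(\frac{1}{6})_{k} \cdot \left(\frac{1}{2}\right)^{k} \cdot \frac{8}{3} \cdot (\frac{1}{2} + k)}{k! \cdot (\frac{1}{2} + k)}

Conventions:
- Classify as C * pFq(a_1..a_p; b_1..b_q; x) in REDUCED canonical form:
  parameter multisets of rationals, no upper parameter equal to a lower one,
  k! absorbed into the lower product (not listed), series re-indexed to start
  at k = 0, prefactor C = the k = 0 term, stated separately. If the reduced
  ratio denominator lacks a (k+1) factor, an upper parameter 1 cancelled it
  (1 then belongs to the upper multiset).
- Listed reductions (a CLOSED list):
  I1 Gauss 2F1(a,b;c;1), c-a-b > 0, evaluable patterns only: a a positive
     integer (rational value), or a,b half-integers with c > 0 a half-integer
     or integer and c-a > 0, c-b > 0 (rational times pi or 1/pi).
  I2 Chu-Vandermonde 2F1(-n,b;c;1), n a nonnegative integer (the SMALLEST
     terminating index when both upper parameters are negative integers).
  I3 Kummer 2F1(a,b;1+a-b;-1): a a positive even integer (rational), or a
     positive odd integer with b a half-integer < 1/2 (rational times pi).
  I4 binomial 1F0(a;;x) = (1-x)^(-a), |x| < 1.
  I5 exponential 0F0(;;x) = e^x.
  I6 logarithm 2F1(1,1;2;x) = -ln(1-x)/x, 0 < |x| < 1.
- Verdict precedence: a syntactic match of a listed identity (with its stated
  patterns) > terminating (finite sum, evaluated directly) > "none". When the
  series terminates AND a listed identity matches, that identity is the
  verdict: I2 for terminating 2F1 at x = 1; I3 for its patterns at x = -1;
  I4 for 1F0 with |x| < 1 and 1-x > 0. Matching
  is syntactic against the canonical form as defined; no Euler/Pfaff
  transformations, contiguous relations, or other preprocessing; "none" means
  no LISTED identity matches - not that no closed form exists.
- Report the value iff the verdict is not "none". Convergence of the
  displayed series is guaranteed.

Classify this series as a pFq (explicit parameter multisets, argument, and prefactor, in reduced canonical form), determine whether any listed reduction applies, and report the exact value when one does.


Reduced: x = \frac{1}{2}, 1F0, upper = {\frac{1}{6}}, lower = {-}, C = \frac{8}{3}. Verdict: binomial (I4) matches (the 1F0 binomial series: exponent -1/6, x = \frac{1}{2}). Its exact value is \frac{8}{3} \cdot \left(\frac{1}{2}\right)^{-\frac{1}{6}}.

The tell: x = \frac{1}{2} and k + 1/2 divides numerator and denominator alike; C = 8/3 after cancelling.
Term ratio: r(k) = \frac{1}{2} * (k+\frac{1}{6}) / [(k+1)] - rational in k, leading ratio \frac{1}{2}; with t_0 = \frac{8}{3}, classification follows.


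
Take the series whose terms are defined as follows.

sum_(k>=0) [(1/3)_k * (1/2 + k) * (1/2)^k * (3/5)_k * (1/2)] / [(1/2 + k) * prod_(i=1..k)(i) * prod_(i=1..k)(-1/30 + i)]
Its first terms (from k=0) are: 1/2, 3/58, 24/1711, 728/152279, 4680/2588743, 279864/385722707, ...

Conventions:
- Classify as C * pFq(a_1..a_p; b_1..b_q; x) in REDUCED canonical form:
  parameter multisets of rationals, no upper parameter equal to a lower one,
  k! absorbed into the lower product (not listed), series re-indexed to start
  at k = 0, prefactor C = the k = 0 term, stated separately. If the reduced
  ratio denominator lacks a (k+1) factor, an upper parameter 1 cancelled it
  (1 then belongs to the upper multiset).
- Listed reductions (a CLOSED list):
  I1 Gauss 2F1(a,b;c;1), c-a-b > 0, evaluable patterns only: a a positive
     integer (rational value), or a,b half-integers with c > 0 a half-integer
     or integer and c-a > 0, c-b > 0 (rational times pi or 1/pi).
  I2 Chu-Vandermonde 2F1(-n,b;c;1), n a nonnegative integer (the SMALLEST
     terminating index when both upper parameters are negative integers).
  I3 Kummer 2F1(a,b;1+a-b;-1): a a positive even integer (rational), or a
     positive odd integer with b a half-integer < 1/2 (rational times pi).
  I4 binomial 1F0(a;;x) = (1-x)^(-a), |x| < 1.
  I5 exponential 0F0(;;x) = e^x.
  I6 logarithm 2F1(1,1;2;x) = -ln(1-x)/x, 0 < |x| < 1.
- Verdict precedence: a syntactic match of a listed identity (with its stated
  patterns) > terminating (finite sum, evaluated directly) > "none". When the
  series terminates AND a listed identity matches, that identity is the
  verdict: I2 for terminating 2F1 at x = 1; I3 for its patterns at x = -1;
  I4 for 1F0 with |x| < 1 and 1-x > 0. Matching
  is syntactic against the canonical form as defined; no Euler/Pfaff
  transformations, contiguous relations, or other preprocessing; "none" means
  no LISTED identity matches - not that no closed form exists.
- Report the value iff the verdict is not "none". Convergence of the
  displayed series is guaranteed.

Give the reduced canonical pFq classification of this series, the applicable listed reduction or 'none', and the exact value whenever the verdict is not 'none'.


With C = 1/2: the canonical form is 2F1(1/3, 3/5; 29/30; 1/2). Verdict: no listed reduction: x = 1/2 and upper {1/3, 3/5} fail every I1-I6 pattern.

Key observation: from the first term 1/2: the lower running product (C = 1/2) is a rising factorial.
Consecutive-term ratio: r(k) = (1/2) * (k+1/3) (k+3/5) / [(k+29/30) (k+1)] - poly over poly, x = (1/2) from leading terms; C = 1/2 at k = 0.


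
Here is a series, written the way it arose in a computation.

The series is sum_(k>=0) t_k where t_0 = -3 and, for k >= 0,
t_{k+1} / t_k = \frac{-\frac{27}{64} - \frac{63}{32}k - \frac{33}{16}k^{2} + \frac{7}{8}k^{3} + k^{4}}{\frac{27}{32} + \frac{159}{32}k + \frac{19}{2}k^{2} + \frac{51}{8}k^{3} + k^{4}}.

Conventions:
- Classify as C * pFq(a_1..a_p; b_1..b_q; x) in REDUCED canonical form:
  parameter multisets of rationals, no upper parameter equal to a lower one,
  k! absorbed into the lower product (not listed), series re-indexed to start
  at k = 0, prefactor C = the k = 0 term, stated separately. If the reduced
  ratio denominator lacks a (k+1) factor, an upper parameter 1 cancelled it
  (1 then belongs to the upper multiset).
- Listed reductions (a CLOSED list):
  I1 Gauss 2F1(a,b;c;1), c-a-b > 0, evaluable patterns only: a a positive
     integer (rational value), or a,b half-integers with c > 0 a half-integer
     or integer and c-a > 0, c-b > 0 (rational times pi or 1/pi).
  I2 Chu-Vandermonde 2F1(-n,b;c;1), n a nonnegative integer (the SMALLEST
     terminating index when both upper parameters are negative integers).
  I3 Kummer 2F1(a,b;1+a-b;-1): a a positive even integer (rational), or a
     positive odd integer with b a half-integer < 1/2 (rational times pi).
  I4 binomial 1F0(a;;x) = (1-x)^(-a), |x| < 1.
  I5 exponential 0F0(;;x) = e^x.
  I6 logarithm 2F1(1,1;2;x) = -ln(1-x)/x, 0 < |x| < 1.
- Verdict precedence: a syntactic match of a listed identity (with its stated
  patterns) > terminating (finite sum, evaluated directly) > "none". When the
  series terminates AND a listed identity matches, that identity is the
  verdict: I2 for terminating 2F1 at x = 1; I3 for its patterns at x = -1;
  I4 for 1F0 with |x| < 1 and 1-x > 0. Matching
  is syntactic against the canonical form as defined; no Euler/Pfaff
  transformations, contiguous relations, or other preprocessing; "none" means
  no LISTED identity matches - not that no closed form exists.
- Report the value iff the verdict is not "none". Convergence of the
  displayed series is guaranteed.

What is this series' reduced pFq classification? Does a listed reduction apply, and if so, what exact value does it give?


Prefactor -3, argument 1: 2F1 with upper {-\frac{3}{2}, \frac{3}{2}} over lower {\frac{9}{2}}. Verdict: Gauss (I1, half-integer pattern) matches (x = 1; upper {-\frac{3}{2}, \frac{3}{2}} half-integers, c = \frac{9}{2} in the evaluable pattern). Hence: \left(-\frac{2205}{4096}\right) \cdot \pi.

Key step: from the first term -3: cancel k + 1/2 from the displayed ratio first; then prefactor -3.
Adjacent-term ratio: r(k) = 1 * (k-\frac{3}{2}) (k+\frac{3}{2}) / [(k+\frac{9}{2}) (k+1)] - poly over poly, x = 1 from leading terms; C = -3 at k = 0.


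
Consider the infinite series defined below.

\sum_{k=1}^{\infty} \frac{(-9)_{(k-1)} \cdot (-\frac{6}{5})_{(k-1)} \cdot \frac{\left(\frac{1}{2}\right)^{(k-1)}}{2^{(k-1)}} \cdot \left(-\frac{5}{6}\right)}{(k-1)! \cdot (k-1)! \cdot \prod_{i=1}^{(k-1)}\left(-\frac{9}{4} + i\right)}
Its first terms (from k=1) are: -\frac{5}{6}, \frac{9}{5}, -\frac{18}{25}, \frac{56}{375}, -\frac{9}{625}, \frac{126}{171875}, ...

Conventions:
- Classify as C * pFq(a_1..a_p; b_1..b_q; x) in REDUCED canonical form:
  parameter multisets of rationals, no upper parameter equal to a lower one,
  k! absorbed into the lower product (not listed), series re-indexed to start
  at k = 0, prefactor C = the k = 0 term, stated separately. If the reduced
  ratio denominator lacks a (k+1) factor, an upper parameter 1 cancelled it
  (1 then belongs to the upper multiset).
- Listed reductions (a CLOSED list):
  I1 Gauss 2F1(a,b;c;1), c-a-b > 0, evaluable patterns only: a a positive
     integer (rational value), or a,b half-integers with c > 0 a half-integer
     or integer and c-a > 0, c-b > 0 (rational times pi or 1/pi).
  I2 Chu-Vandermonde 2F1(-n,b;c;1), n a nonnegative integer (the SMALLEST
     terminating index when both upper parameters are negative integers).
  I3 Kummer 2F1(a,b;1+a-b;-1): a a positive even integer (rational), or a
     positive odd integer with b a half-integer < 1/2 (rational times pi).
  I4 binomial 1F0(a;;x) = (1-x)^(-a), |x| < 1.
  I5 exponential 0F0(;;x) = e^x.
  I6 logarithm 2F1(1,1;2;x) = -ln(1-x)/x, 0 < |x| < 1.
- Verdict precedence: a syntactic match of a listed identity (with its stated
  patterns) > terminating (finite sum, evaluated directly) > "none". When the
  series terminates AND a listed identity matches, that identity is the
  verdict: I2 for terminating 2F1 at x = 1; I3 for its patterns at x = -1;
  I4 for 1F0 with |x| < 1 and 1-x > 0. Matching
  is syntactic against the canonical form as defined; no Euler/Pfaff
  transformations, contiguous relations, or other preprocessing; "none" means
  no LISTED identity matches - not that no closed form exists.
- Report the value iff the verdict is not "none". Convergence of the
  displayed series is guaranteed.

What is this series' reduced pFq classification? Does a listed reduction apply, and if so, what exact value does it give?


x = \frac{1}{4} here; the reduced form reads 2F2, upper {-9, -\frac{6}{5}}, lower {-\frac{5}{4}, 1}, C = -\frac{5}{6}. Verdict: terminating at k = 9: the factor (-9)_k kills every later term; summing the 10 survivors is exact. Its exact value is \frac{24100993439773}{63039990234375}.

Key observation: x = \frac{1}{4} and the denominator's factorial ratio (C = -5/6) is a lower Pochhammer.
Adjacent-term ratio: r(k) = \frac{1}{4} * (k-9) (k-\frac{6}{5}) / [(k-\frac{5}{4}) (k+1) (k+1)] - rational in k, leading ratio \frac{1}{4}; with t_0 = -\frac{5}{6}, classification follows.


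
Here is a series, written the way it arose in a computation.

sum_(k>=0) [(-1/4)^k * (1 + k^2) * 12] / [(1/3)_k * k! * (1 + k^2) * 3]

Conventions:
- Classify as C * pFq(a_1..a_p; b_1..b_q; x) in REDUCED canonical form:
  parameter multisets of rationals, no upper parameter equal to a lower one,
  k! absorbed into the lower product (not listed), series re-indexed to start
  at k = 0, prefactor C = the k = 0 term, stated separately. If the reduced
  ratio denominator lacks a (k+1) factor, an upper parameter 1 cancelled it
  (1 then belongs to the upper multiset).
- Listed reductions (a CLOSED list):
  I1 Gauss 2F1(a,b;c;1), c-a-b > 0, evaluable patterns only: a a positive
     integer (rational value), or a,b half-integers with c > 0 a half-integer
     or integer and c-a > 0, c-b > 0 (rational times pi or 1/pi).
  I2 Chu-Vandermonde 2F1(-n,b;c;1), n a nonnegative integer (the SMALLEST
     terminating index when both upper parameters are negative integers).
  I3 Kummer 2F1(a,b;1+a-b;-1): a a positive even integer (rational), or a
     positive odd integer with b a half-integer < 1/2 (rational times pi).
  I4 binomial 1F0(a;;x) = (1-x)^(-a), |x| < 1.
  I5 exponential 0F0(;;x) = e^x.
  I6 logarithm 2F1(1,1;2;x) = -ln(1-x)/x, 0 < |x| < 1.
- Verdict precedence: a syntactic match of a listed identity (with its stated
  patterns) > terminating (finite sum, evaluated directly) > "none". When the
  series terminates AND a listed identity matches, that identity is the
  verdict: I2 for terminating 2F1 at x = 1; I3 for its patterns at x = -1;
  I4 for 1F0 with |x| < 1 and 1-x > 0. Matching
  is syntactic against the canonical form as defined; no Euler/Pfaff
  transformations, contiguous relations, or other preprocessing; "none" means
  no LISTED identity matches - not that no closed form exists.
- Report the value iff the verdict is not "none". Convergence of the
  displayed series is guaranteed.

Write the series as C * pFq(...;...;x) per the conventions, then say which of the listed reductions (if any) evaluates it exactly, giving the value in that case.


Reduced: x = -1/4, 0F1, upper = {-}, lower = {1/3}, C = 4. Verdict: none. No listed pattern accepts 0F1(-; 1/3; -1/4).

Structural cue: t_0 being 4, the constant factors (C = 4) combine into one prefactor.
Consecutive-term ratio: r(k) = (-1/4) * 1 / [(k+1/3) (k+1)] ; factor over Q: parameters, x = (-1/4), and C = 4.


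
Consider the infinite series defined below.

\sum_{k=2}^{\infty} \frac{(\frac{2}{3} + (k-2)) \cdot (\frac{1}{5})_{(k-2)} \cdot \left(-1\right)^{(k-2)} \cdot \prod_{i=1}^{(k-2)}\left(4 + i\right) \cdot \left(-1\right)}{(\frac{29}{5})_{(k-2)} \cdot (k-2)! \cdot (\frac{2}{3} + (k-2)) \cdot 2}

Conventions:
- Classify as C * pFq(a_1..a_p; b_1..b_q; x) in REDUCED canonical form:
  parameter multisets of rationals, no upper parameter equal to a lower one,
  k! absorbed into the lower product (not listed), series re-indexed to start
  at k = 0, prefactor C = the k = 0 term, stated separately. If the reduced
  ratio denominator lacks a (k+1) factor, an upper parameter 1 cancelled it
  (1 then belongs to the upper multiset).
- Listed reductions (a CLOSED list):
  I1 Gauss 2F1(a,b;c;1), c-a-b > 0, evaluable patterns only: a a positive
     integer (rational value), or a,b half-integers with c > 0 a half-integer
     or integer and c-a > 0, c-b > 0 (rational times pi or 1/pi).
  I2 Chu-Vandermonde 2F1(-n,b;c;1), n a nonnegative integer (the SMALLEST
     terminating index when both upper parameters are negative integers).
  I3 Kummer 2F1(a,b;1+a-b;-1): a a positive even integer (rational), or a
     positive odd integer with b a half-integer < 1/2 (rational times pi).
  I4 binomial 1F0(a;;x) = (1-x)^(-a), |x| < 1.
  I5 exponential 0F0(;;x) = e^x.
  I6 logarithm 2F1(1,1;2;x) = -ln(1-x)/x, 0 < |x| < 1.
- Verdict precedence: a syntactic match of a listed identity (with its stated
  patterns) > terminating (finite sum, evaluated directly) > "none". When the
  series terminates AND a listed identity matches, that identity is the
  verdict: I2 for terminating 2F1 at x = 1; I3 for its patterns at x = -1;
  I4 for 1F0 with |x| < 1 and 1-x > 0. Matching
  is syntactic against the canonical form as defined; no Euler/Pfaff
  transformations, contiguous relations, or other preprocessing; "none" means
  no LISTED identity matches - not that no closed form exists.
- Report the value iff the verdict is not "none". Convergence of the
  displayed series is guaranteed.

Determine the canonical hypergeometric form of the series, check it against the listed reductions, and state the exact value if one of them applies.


This is -\frac{1}{2} * 2F1(\frac{1}{5}, 5; \frac{29}{5}; -1) in reduced canonical form. Verdict: none. A 2F1 with upper {\frac{1}{5}, 5} fits none of I1-I6 at x = -1; the sum runs forever.

Structural cue: t_0 being -\frac{1}{2}, the running product (C = -1/2) telescopes to a rising factorial.
Adjacent-term ratio: r(k) = -1 * (k+\frac{1}{5}) (k+5) / [(k+\frac{29}{5}) (k+1)] - rational in k. x = -1; t_0 = -\frac{1}{2}; negate the roots.


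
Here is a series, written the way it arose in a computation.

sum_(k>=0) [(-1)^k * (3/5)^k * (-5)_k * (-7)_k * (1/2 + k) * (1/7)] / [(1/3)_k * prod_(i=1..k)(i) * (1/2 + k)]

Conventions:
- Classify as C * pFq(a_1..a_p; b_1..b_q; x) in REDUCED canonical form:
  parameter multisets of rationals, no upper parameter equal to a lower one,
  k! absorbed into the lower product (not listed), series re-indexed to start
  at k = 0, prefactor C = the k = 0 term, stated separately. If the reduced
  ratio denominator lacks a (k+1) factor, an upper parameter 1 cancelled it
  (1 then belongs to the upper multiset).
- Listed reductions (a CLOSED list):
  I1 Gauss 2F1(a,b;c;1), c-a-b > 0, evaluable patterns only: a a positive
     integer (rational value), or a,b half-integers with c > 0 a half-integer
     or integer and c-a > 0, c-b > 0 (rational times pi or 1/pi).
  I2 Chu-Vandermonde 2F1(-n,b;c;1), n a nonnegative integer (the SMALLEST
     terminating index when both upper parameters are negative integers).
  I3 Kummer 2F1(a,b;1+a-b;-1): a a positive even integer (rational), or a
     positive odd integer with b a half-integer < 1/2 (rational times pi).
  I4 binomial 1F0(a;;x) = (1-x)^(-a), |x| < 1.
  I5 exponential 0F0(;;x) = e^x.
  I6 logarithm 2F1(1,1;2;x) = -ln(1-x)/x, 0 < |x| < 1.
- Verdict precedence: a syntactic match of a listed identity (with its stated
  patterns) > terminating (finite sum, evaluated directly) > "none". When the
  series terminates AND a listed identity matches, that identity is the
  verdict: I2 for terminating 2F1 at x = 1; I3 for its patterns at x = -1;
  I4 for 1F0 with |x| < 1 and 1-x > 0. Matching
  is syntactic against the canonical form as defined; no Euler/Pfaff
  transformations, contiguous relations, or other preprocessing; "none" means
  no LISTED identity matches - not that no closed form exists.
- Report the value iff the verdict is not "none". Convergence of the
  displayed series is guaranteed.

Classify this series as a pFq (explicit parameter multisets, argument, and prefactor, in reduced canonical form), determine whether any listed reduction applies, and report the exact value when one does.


Key step: x = (-3/5) and the (-1)^k factor (prefactor 1/7) folds into the argument's sign.
Term ratio: r(k) = (-3/5) * (k-7) (k-5) / [(k+1/3) (k+1)] ; factor over Q: parameters, x = (-3/5), and C = 1/7.

With C = 1/7: the canonical form is 2F1(-7, -5; 1/3; -3/5). Verdict: terminating - upper parameter -5 makes this a finite sum (last index 5), evaluated exactly. Its exact value is -601966/284375.


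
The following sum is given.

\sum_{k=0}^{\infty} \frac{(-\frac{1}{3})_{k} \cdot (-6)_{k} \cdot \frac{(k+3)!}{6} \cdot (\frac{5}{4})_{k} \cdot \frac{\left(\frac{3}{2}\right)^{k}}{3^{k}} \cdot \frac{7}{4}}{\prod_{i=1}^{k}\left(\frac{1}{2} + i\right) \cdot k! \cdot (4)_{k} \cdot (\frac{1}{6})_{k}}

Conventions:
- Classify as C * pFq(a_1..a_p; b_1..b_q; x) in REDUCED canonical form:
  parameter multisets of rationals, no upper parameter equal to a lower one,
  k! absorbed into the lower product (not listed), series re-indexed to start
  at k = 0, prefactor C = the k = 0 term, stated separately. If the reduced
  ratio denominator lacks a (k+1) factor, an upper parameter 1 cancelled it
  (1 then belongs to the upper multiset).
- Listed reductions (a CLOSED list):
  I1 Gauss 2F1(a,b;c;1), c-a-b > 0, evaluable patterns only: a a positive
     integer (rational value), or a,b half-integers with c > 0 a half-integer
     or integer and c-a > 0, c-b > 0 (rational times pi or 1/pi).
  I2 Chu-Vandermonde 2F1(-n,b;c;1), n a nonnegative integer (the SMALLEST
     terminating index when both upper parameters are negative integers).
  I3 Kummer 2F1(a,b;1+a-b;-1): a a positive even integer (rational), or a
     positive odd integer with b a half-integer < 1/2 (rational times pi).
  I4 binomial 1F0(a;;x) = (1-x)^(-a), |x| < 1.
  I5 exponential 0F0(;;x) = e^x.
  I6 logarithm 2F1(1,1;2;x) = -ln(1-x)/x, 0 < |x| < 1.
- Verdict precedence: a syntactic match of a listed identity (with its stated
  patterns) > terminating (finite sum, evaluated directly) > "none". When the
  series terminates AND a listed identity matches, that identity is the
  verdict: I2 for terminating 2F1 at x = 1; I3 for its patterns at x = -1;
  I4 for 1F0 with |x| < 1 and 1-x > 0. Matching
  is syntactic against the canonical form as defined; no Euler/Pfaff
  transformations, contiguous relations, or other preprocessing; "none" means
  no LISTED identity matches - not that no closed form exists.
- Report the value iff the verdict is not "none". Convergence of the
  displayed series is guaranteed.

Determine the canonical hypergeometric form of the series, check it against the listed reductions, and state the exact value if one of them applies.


This is \frac{7}{4} * 3F2(-6, -\frac{1}{3}, \frac{5}{4}; \frac{1}{6}, \frac{3}{2}; \frac{1}{2}) in reduced canonical form. Verdict: terminating - no listed pattern fits, but -6 in the upper list cuts the series at k = 6; direct evaluation. Value: \frac{7374361}{1071980}.

The tell: with t_0 = \frac{7}{4}, the two k-th powers (prefactor 7/4) combine into one argument.
Step ratio: r(k) = \frac{1}{2} * (k-6) (k-\frac{1}{3}) (k+\frac{5}{4}) / [(k+\frac{1}{6}) (k+\frac{3}{2}) (k+1)] - rational in k, leading ratio \frac{1}{2}; with t_0 = \frac{7}{4}, classification follows.


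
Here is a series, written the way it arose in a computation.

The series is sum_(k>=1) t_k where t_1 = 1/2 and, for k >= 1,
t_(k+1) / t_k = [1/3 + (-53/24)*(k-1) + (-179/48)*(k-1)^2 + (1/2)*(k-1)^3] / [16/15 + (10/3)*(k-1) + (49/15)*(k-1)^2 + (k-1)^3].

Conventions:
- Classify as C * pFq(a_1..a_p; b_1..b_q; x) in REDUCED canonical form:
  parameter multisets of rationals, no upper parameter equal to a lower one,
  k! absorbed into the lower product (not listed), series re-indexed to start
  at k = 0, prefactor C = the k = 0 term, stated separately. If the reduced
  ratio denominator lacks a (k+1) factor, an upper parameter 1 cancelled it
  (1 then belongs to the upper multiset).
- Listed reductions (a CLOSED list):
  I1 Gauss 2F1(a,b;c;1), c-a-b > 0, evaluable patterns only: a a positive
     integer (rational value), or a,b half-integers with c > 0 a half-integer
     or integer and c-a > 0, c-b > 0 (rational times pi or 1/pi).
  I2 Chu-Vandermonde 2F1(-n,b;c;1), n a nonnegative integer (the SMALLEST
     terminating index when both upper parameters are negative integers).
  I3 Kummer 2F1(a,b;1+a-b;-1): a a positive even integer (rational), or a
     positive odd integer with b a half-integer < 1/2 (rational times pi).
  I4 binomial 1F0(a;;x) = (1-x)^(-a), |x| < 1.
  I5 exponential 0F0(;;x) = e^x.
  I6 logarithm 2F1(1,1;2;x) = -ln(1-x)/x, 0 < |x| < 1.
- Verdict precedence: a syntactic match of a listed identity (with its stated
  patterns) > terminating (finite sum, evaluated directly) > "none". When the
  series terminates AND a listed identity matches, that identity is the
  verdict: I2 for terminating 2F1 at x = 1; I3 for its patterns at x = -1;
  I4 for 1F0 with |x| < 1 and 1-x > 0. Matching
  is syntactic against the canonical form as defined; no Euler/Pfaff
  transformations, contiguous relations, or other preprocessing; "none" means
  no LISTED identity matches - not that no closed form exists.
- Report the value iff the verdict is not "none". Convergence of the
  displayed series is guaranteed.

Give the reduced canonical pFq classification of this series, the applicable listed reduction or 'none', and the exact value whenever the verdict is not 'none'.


Prefactor 1/2, argument 1/2: 2F1 with upper {-8, -1/8} over lower {8/5}. Verdict: terminating - upper -8 stops the sum at k = 8; the 9 terms are added exactly. Sum: 230359256742751129/385371128954093568.

Key step: t_0 = 1/2 here, and cancel k + 2/3 from the displayed ratio first; then C = 1/2, x = 1/2.
Term ratio: r(k) = (1/2) * (k-8) (k-1/8) / [(k+8/5) (k+1)] ; factor over Q: parameters, x = (1/2), and C = 1/2.


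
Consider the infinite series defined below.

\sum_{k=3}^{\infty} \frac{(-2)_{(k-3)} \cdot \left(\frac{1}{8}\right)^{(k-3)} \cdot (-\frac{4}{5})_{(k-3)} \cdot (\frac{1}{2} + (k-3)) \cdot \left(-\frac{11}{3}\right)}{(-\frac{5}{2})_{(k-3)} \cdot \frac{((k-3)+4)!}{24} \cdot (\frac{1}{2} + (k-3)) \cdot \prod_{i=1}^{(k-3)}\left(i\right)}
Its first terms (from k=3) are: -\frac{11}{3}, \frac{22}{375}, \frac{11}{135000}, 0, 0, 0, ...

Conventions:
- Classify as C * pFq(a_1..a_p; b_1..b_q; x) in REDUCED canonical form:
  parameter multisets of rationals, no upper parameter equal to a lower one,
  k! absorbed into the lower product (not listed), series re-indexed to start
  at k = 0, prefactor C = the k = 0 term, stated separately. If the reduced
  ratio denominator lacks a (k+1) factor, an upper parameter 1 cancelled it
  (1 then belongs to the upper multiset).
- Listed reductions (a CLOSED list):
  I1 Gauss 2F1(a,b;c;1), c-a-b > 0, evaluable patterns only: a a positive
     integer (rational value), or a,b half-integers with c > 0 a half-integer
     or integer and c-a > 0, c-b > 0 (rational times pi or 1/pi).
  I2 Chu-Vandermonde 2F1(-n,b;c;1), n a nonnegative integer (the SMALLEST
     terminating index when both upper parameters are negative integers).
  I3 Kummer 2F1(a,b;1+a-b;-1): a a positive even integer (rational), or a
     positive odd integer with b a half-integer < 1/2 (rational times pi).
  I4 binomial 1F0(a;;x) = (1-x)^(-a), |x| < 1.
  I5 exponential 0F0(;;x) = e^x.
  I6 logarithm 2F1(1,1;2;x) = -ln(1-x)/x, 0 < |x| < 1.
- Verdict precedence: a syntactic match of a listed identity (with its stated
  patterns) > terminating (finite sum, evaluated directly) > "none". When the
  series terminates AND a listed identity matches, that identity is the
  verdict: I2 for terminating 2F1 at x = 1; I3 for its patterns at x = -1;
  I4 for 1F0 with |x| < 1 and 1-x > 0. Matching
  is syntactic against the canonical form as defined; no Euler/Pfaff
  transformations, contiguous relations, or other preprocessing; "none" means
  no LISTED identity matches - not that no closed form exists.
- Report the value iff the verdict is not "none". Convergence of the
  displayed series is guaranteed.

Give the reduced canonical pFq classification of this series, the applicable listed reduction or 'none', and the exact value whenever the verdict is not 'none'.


Reduced: x = \frac{1}{8}, 2F2, upper = {-2, -\frac{4}{5}}, lower = {-\frac{5}{2}, 5}, C = -\frac{11}{3}. Verdict: terminating at k = 2: the factor (-2)_k kills every later term; summing the 3 survivors is exact. Sum: -\frac{487069}{135000}.

Structural cue: x = \frac{1}{8} and the denominator's factorial ratio (C = -11/3, x = 1/8) is a lower Pochhammer.
Adjacent-term ratio: r(k) = \frac{1}{8} * (k-2) (k-\frac{4}{5}) / [(k-\frac{5}{2}) (k+5) (k+1)] - rational; roots negated = parameters, x = \frac{1}{8}, C = -\frac{11}{3}.


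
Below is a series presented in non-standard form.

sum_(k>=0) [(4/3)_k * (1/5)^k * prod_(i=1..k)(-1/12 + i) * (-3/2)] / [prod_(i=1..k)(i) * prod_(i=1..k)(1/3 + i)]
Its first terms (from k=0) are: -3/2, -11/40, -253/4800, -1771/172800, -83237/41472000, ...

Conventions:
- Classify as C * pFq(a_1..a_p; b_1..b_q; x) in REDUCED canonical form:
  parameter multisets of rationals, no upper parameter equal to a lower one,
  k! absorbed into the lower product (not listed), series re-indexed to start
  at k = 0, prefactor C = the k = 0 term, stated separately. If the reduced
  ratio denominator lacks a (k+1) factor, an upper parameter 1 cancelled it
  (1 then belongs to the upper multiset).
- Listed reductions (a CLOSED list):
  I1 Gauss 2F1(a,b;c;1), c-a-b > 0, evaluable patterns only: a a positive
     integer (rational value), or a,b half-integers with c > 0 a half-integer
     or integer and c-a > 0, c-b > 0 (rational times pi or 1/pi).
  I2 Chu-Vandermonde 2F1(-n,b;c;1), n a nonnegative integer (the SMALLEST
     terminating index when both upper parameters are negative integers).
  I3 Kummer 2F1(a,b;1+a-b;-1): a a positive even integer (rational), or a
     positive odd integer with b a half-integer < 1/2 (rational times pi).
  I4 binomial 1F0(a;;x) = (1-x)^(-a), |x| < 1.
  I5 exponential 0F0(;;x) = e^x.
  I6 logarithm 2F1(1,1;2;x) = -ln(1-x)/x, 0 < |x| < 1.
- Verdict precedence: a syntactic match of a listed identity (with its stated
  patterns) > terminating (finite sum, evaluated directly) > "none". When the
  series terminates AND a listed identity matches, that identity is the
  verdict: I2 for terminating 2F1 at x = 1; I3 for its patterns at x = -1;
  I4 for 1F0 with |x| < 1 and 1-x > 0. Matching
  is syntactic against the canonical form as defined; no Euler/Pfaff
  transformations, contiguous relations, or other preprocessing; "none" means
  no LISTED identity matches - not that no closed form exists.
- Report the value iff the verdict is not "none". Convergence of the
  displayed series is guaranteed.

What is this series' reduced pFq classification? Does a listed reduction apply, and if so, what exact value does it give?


This is -3/2 * 1F0(11/12; -; 1/5) in reduced canonical form. Verdict: the binomial series (I4) applies (the 1F0 binomial series: exponent -11/12, x = 1/5). Exact value: (-3/2) * (4/5)^(-11/12).

The tell: with t_0 = -3/2, the product of the first k integers (C = -3/2, x = 1/5) is k!.
Term ratio: r(k) = (1/5) * (k+11/12) / [(k+1)] - rational; roots negated = parameters, x = (1/5), C = -3/2.


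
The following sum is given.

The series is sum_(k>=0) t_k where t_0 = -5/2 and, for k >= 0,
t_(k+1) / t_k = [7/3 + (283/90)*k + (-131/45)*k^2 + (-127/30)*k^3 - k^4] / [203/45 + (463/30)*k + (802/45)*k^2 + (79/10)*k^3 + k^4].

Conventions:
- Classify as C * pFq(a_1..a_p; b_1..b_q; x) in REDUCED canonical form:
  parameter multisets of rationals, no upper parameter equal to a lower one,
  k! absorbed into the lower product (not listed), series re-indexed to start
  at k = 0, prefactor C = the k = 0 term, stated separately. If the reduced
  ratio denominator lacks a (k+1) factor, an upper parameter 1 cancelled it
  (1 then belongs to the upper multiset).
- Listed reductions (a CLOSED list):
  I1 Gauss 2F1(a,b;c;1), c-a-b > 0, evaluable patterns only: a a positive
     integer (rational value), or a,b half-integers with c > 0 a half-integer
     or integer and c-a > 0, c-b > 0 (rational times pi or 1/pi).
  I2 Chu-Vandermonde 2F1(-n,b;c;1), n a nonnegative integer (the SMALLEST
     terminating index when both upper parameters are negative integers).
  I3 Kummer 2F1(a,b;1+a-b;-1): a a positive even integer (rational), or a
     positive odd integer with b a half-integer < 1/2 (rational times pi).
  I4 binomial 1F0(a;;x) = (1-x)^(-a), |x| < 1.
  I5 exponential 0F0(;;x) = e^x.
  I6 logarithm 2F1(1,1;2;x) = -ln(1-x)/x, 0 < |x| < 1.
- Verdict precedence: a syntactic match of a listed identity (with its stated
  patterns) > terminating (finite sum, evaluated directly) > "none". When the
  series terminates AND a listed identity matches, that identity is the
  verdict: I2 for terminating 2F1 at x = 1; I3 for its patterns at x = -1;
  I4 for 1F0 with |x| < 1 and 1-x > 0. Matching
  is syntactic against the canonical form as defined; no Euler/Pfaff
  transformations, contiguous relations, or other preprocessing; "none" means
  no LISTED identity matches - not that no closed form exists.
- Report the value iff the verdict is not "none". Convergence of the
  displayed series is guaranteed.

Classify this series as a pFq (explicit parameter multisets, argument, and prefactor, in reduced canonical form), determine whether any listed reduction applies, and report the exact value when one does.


Classification (C = -5/2): 2F1 with upper {-5/6, 3}, lower {29/6}, argument x = -1. Verdict: none (x = -1): each listed identity misses the multisets {-5/6, 3} ; {29/6}.

The tell: t_0 = -5/2 here, and the ratio is unreduced: k + 2/3 divides both sides (prefactor -5/2).
Term ratio: r(k) = (-1) * (k-5/6) (k+3) / [(k+29/6) (k+1)] - rational; roots negated = parameters, x = (-1), C = -5/2.


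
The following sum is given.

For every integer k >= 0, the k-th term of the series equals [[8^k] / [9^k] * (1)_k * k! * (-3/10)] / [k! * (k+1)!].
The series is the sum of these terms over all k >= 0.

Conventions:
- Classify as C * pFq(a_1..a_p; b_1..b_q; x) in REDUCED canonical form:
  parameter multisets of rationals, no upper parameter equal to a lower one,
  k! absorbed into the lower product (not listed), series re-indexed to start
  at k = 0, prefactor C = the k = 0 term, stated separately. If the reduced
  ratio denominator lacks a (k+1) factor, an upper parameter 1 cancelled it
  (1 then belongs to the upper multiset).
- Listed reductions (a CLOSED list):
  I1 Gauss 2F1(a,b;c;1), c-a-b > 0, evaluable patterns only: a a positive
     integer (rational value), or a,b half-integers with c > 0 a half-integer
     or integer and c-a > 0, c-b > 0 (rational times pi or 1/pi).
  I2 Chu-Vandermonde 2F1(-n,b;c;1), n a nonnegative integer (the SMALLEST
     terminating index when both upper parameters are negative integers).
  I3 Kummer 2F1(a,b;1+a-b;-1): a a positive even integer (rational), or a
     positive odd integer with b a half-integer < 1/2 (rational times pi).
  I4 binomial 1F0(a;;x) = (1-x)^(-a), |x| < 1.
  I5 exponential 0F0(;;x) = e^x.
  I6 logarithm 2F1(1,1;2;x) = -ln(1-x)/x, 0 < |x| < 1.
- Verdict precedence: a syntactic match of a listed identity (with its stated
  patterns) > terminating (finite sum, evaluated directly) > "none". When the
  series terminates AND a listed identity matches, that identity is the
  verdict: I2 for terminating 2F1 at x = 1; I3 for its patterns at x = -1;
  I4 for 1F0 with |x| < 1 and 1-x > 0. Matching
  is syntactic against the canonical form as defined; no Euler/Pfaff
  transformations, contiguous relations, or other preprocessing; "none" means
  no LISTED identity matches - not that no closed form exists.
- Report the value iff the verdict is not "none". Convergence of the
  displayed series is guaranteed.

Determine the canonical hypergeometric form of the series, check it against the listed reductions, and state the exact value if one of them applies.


Canonical form: C = -3/10 times 2F1 with upper {1, 1}, lower {2}, x = 8/9. Verdict: logarithm (I6) matches (the logarithm: parameters (1,1;2), x = 8/9). Its exact value is (27/80) * ln(1/9).

Key step: t_0 = -3/10 here, and the two geometric factors (C = -3/10, x = 8/9) combine into one argument.
Ratio: r(k) = (8/9) * (k+1) (k+1) / [(k+2) (k+1)] - poly over poly, x = (8/9) from leading terms; C = -3/10 at k = 0.


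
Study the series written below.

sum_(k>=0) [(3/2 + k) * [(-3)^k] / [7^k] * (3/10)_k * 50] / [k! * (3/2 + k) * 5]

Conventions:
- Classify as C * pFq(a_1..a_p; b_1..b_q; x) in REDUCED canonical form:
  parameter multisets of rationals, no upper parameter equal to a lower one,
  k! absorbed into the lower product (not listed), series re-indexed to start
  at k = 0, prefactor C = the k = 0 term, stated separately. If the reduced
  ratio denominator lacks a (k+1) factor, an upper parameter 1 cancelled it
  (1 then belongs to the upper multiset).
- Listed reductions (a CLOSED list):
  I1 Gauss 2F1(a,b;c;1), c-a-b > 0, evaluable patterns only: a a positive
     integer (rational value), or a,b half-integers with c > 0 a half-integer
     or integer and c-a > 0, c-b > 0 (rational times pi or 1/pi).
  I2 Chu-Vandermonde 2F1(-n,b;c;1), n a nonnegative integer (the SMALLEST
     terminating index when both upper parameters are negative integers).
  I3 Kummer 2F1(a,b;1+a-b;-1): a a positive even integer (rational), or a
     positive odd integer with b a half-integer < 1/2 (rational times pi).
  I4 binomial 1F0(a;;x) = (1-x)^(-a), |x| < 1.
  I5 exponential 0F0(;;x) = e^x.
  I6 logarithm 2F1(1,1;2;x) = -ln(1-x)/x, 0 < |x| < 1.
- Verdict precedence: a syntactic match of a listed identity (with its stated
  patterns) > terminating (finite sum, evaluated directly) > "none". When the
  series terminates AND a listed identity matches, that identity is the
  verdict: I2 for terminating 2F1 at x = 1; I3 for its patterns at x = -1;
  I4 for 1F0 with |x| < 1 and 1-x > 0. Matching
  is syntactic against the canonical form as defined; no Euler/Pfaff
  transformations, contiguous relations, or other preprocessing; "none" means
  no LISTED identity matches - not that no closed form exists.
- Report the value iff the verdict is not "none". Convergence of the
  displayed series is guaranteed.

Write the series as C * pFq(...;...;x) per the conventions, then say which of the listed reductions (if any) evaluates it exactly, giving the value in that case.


x = -3/7 here; the reduced form reads 1F0, upper {3/10}, lower {-}, C = 10. Verdict: binomial (I4) fires (the 1F0 binomial series: exponent -3/10, x = -3/7). Value: 10 * (10/7)^(-3/10).

Structural cue: x = (-3/7) and the two geometric factors (C = 10, x = -3/7) combine into one argument.
Ratio: r(k) = (-3/7) * (k+3/10) / [(k+1)] - rational; roots negated = parameters, x = (-3/7), C = 10.


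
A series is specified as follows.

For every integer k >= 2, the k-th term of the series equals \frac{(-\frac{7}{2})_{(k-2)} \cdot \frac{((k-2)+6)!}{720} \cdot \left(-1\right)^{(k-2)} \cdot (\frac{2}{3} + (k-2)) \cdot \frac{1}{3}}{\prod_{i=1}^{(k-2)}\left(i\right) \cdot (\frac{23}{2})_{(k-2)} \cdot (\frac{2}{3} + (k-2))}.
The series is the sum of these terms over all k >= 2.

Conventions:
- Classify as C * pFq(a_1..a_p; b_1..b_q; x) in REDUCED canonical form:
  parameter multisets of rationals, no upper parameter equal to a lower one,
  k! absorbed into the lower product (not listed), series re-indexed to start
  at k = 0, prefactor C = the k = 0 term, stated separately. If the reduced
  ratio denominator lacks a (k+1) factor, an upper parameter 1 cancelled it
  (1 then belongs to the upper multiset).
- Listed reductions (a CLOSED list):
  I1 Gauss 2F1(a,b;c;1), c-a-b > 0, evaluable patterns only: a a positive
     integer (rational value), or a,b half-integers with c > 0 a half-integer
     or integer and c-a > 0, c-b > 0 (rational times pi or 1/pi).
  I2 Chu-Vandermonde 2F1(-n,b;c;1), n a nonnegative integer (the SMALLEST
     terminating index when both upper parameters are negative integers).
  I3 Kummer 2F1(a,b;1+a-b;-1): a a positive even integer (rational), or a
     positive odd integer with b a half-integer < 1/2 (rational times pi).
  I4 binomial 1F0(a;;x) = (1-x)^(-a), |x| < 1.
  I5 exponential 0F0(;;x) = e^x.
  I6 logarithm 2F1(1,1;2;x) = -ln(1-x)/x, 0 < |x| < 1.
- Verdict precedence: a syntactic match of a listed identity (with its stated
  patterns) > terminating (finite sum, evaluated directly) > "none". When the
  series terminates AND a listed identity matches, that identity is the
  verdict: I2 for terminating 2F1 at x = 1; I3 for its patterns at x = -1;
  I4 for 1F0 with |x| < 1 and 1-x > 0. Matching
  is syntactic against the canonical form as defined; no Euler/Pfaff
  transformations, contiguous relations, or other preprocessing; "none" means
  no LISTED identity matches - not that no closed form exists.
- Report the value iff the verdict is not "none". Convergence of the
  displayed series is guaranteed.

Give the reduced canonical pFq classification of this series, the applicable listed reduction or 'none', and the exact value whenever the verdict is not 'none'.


This is \frac{1}{3} * 2F1(-\frac{7}{2}, 7; \frac{23}{2}; -1) in reduced canonical form. Verdict: this is the Kummer evaluation I3 (x = -1; c = \frac{23}{2} equals 1+a-b for upper {-\frac{7}{2}, 7}: listed pattern). Hence: \frac{4849845}{8388608} \cdot \pi.

Key step: x = -1 and the factorial ratio (prefactor 1/3) (k+a-1)!/(a-1)! is a rising factorial (a)_k.
Term ratio: r(k) = -1 * (k-\frac{7}{2}) (k+7) / [(k+\frac{23}{2}) (k+1)] - rational in k, leading ratio -1; with t_0 = \frac{1}{3}, classification follows.


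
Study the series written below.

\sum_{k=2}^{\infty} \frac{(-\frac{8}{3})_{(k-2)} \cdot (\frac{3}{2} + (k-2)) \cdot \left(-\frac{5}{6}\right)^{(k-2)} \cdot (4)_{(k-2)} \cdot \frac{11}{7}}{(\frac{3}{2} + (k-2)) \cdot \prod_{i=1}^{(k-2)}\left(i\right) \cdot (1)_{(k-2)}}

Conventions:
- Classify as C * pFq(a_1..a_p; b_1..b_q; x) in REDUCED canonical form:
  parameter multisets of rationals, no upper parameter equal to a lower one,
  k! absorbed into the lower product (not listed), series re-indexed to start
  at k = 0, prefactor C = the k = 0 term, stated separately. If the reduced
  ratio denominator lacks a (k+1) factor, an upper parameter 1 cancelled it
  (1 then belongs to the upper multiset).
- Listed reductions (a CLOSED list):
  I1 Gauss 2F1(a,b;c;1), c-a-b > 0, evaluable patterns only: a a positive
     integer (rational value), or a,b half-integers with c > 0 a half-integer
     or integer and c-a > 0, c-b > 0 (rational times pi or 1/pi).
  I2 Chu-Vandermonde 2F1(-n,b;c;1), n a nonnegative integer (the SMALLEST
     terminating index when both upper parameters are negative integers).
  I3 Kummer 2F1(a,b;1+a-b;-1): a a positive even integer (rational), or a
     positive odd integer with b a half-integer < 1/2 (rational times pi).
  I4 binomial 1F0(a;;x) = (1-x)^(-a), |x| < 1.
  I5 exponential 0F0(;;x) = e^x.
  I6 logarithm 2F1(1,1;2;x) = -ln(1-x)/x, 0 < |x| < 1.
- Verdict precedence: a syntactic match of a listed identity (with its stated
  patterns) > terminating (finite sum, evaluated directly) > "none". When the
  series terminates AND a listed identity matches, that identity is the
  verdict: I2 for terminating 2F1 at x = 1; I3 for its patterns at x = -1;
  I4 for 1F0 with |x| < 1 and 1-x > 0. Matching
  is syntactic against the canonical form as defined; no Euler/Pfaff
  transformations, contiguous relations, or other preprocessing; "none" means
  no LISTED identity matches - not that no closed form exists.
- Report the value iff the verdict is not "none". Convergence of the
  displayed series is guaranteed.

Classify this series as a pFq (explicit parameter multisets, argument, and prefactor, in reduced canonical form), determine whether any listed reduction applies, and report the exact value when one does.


Classification (C = \frac{11}{7}): 2F1 with upper {-\frac{8}{3}, 4}, lower {1}, argument x = -\frac{5}{6}. Verdict: none - at argument -\frac{5}{6} the multisets {-\frac{8}{3}, 4} ; {1} match no listed identity.

Structural cue: with t_0 = \frac{11}{7}, (1)_k (prefactor 11/7) is k! itself.
Adjacent-term ratio: r(k) = -\frac{5}{6} * (k-\frac{8}{3}) (k+4) / [(k+1) (k+1)] - poly over poly, x = -\frac{5}{6} from leading terms; C = \frac{11}{7} at k = 0.
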